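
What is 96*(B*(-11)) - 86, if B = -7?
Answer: 7306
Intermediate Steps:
96*(B*(-11)) - 86 = 96*(-7*(-11)) - 86 = 96*77 - 86 = 7392 - 86 = 7306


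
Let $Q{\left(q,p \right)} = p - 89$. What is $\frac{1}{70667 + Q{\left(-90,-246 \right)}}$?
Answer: $\frac{1}{70332} \approx 1.4218 \cdot 10^{-5}$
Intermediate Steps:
$Q{\left(q,p \right)} = -89 + p$ ($Q{\left(q,p \right)} = p - 89 = -89 + p$)
$\frac{1}{70667 + Q{\left(-90,-246 \right)}} = \frac{1}{70667 - 335} = \frac{1}{70332}$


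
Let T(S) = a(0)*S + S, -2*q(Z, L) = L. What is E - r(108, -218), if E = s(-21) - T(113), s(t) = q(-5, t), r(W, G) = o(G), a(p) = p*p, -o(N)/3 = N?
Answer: -1513/2 ≈ -756.50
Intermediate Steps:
q(Z, L) = -L/2
o(N) = -3*N
a(p) = p²
r(W, G) = -3*G
T(S) = S (T(S) = 0²*S + S = 0*S + S = 0 + S = S)
s(t) = -t/2
E = -205/2 (E = -½*(-21) - 1*113 = 21/2 - 113 = -205/2 ≈ -102.50)
E - r(108, -218) = -205/2 - (-3)*(-218) = -205/2 - 1*654 = -205/2 - 654 = -1513/2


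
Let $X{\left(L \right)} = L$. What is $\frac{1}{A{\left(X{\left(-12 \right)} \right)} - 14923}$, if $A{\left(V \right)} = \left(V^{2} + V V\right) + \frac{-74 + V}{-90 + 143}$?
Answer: $- \frac{53}{775741} \approx -6.8322 \cdot 10^{-5}$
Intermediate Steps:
$A{\left(V \right)} = - \frac{74}{53} + 2 V^{2} + \frac{V}{53}$ ($A{\left(V \right)} = \left(V^{2} + V^{2}\right) + \frac{-74 + V}{53} = 2 V^{2} + \left(-74 + V\right) \frac{1}{53} = 2 V^{2} + \left(- \frac{74}{53} + \frac{V}{53}\right) = - \frac{74}{53} + 2 V^{2} + \frac{V}{53}$)
$\frac{1}{A{\left(X{\left(-12 \right)} \right)} - 14923} = \frac{1}{\left(- \frac{74}{53} + 2 \left(-12\right)^{2} + \frac{1}{53} \left(-12\right)\right) - 14923} = \frac{1}{\left(- \frac{74}{53} + 2 \cdot 144 - \frac{12}{53}\right) - 14923} = \frac{1}{\left(- \frac{74}{53} + 288 - \frac{12}{53}\right) - 14923} = \frac{1}{\frac{15178}{53} - 14923} = \frac{1}{- \frac{775741}{53}} = - \frac{53}{775741}$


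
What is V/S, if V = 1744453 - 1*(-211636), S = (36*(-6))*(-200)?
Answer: 1956089/43200 ≈ 45.280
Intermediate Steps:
S = 43200 (S = -216*(-200) = 43200)
V = 1956089 (V = 1744453 + 211636 = 1956089)
V/S = 1956089/43200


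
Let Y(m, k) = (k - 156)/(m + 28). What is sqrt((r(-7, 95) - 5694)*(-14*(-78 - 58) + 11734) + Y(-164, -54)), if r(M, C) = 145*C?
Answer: 3*sqrt(14155692617)/34 ≈ 10498.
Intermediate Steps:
Y(m, k) = (-156 + k)/(28 + m)
sqrt((r(-7, 95) - 5694)*(-14*(-78 - 58) + 11734) + Y(-164, -54)) = sqrt((145*95 - 5694)*(-14*(-78 - 58) + 11734) + (-156 - 54)/(28 - 164)) = sqrt((13775 - 5694)*(-14*(-136) + 11734) - 210/(-136)) = sqrt(8081*(1904 + 11734) - 1/136*(-210)) = sqrt(8081*13638 + 105/68) = sqrt(110208678 + 105/68) = sqrt(7494190209/68) = 3*sqrt(14155692617)/34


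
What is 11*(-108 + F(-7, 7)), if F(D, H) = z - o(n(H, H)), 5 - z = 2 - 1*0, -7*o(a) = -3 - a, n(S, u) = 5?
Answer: -8173/7 ≈ -1167.6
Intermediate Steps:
o(a) = 3/7 + a/7 (o(a) = -(-3 - a)/7 = 3/7 + a/7)
z = 3 (z = 5 - (2 - 1*0) = 5 - (2 + 0) = 5 - 1*2 = 5 - 2 = 3)
F(D, H) = 13/7 (F(D, H) = 3 - (3/7 + (⅐)*5) = 3 - (3/7 + 5/7) = 3 - 1*8/7 = 3 - 8/7 = 13/7)
11*(-108 + F(-7, 7)) = 11*(-108 + 13/7) = 11*(-743/7) = -8173/7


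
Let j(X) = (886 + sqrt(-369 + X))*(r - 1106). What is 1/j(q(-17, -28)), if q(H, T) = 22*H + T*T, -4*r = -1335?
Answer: -3544/2424725995 + 4*sqrt(41)/2424725995 ≈ -1.4510e-6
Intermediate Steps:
r = 1335/4 (r = -1/4*(-1335) = 1335/4 ≈ 333.75)
q(H, T) = T**2 + 22*H (q(H, T) = 22*H + T**2 = T**2 + 22*H)
j(X) = -1368427/2 - 3089*sqrt(-369 + X)/4 (j(X) = (886 + sqrt(-369 + X))*(1335/4 - 1106) = (886 + sqrt(-369 + X))*(-3089/4) = -1368427/2 - 3089*sqrt(-369 + X)/4)
1/j(q(-17, -28)) = 1/(-1368427/2 - 3089*sqrt(-369 + ((-28)**2 + 22*(-17)))/4) = 1/(-1368427/2 - 3089*sqrt(-369 + (784 - 374))/4) = 1/(-1368427/2 - 3089*sqrt(-369 + 410)/4) = 1/(-1368427/2 - 3089*sqrt(41)/4)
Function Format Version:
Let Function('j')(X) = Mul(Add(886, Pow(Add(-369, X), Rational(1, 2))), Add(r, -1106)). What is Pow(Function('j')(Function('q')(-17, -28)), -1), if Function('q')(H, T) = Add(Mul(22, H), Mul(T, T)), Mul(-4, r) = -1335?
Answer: Add(Rational(-3544, 2424725995), Mul(Rational(4, 2424725995), Pow(41, Rational(1, 2)))) ≈ -1.4510e-6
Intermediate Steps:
r = Rational(1335, 4) (r = Mul(Rational(-1, 4), -1335) = Rational(1335, 4) ≈ 333.75)
Function('q')(H, T) = Add(Pow(T, 2), Mul(22, H)) (Function('q')(H, T) = Add(Mul(22, H), Pow(T, 2)) = Add(Pow(T, 2), Mul(22, H)))
Function('j')(X) = Add(Rational(-1368427, 2), Mul(Rational(-3089, 4), Pow(Add(-369, X), Rational(1, 2)))) (Function('j')(X) = Mul(Add(886, Pow(Add(-369, X), Rational(1, 2))), Add(Rational(1335, 4), -1106)) = Mul(Add(886, Pow(Add(-369, X), Rational(1, 2))), Rational(-3089, 4)) = Add(Rational(-1368427, 2), Mul(Rational(-3089, 4), Pow(Add(-369, X), Rational(1, 2)))))
Pow(Function('j')(Function('q')(-17, -28)), -1) = Pow(Add(Rational(-1368427, 2), Mul(Rational(-3089, 4), Pow(Add(-369, Add(Pow(-28, 2), Mul(22, -17))), Rational(1, 2)))), -1) = Pow(Add(Rational(-1368427, 2), Mul(Rational(-3089, 4), Pow(Add(-369, Add(784, -374)), Rational(1, 2)))), -1) = Pow(Add(Rational(-1368427, 2), Mul(Rational(-3089, 4), Pow(Add(-369, 410), Rational(1, 2)))), -1) = Pow(Add(Rational(-1368427, 2), Mul(Rational(-3089, 4), Pow(41, Rational(1, 2)))), -1)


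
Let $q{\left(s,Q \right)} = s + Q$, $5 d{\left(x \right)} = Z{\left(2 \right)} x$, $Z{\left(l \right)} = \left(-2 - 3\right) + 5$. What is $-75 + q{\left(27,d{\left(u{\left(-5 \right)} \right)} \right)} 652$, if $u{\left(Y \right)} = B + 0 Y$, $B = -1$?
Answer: $17529$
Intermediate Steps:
$u{\left(Y \right)} = -1$ ($u{\left(Y \right)} = -1 + 0 Y = -1 + 0 = -1$)
$Z{\left(l \right)} = 0$ ($Z{\left(l \right)} = -5 + 5 = 0$)
$d{\left(x \right)} = 0$ ($d{\left(x \right)} = \frac{0 x}{5} = \frac{1}{5} \cdot 0 = 0$)
$q{\left(s,Q \right)} = Q + s$
$-75 + q{\left(27,d{\left(u{\left(-5 \right)} \right)} \right)} 652 = -75 + \left(0 + 27\right) 652 = -75 + 27 \cdot 652 = -75 + 17604 = 17529$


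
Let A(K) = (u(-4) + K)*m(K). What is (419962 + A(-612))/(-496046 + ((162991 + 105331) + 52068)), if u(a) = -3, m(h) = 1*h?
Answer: -398171/87828 ≈ -4.5335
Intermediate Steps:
m(h) = h
A(K) = K*(-3 + K) (A(K) = (-3 + K)*K = K*(-3 + K))
(419962 + A(-612))/(-496046 + ((162991 + 105331) + 52068)) = (419962 - 612*(-3 - 612))/(-496046 + ((162991 + 105331) + 52068)) = (419962 - 612*(-615))/(-496046 + (268322 + 52068)) = (419962 + 376380)/(-496046 + 320390) = 796342/(-175656) = 796342*(-1/175656) = -398171/87828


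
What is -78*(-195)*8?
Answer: 121680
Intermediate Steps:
-78*(-195)*8 = -(-15210)*8 = -1*(-121680) = 121680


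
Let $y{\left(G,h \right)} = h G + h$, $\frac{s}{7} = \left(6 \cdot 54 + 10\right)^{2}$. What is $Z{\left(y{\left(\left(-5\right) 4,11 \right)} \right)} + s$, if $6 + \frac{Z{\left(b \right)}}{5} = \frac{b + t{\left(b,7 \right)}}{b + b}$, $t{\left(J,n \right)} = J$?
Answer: $780867$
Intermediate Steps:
$s = 780892$ ($s = 7 \left(6 \cdot 54 + 10\right)^{2} = 7 \left(324 + 10\right)^{2} = 7 \cdot 334^{2} = 7 \cdot 111556 = 780892$)
$y{\left(G,h \right)} = h + G h$ ($y{\left(G,h \right)} = G h + h = h + G h$)
$Z{\left(b \right)} = -25$ ($Z{\left(b \right)} = -30 + 5 \frac{b + b}{b + b} = -30 + 5 \frac{2 b}{2 b} = -30 + 5 \cdot 2 b \frac{1}{2 b} = -30 + 5 \cdot 1 = -30 + 5 = -25$)
$Z{\left(y{\left(\left(-5\right) 4,11 \right)} \right)} + s = -25 + 780892 = 780867$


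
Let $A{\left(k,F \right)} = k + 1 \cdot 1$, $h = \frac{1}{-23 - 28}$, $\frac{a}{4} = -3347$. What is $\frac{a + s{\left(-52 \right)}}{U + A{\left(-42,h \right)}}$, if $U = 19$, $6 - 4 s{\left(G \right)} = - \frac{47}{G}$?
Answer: $\frac{2784439}{4576} \approx 608.49$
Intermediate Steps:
$a = -13388$ ($a = 4 \left(-3347\right) = -13388$)
$s{\left(G \right)} = \frac{3}{2} + \frac{47}{4 G}$ ($s{\left(G \right)} = \frac{3}{2} - \frac{\left(-47\right) \frac{1}{G}}{4} = \frac{3}{2} + \frac{47}{4 G}$)
$h = - \frac{1}{51}$ ($h = \frac{1}{-51} = - \frac{1}{51} \approx -0.019608$)
$A{\left(k,F \right)} = 1 + k$ ($A{\left(k,F \right)} = k + 1 = 1 + k$)
$\frac{a + s{\left(-52 \right)}}{U + A{\left(-42,h \right)}} = \frac{-13388 + \frac{47 + 6 \left(-52\right)}{4 \left(-52\right)}}{19 + \left(1 - 42\right)} = \frac{-13388 + \frac{1}{4} \left(- \frac{1}{52}\right) \left(47 - 312\right)}{19 - 41} = \frac{-13388 + \frac{1}{4} \left(- \frac{1}{52}\right) \left(-265\right)}{-22} = \left(-13388 + \frac{265}{208}\right) \left(- \frac{1}{22}\right) = \left(- \frac{2784439}{208}\right) \left(- \frac{1}{22}\right) = \frac{2784439}{4576}$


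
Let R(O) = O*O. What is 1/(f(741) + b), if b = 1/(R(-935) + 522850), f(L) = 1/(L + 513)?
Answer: 1751932050/1398329 ≈ 1252.9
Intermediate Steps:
R(O) = O²
f(L) = 1/(513 + L)
b = 1/1397075 (b = 1/((-935)² + 522850) = 1/(874225 + 522850) = 1/1397075 ≈ 7.1578e-7)
1/(f(741) + b) = 1/(1/(513 + 741) + 1/1397075) = 1/(1/1254 + 1/1397075) = 1/(1398329/1751932050) = 1751932050/1398329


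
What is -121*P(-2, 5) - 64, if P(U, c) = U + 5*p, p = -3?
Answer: 1993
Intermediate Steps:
P(U, c) = -15 + U (P(U, c) = U + 5*(-3) = U - 15 = -15 + U)
-121*P(-2, 5) - 64 = -121*(-15 - 2) - 64 = -121*(-17) - 64 = 2057 - 64 = 1993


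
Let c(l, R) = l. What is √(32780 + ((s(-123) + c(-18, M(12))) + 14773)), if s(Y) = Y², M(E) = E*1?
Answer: 2*√15666 ≈ 250.33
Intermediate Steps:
M(E) = E
√(32780 + ((s(-123) + c(-18, M(12))) + 14773)) = √(32780 + (((-123)² - 18) + 14773)) = √(32780 + ((15129 - 18) + 14773)) = √(32780 + (15111 + 14773)) = √(32780 + 29884) = √62664 = 2*√15666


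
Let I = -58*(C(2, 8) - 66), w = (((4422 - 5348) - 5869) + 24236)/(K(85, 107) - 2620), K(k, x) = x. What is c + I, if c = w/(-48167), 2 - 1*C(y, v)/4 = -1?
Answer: 379108795013/121043671 ≈ 3132.0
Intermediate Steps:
C(y, v) = 12 (C(y, v) = 8 - 4*(-1) = 8 + 4 = 12)
w = -17441/2513 (w = (((4422 - 5348) - 5869) + 24236)/(107 - 2620) = ((-926 - 5869) + 24236)/(-2513) = (-6795 + 24236)*(-1/2513) = 17441*(-1/2513) = -17441/2513 ≈ -6.9403)
I = 3132 (I = -58*(12 - 66) = -58*(-54) = 3132)
c = 17441/121043671 (c = -17441/2513/(-48167) = -17441/2513*(-1/48167) = 17441/121043671 ≈ 0.00014409)
c + I = 17441/121043671 + 3132 = 379108795013/121043671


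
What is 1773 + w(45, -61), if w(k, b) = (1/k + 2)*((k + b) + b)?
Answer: 72778/45 ≈ 1617.3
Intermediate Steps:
w(k, b) = (2 + 1/k)*(k + 2*b) (w(k, b) = (2 + 1/k)*((b + k) + b) = (2 + 1/k)*(k + 2*b))
1773 + w(45, -61) = 1773 + (1 + 2*45 + 4*(-61) + 2*(-61)/45) = 1773 + (1 + 90 - 244 + 2*(-61)*(1/45)) = 1773 + (1 + 90 - 244 - 122/45) = 1773 - 7007/45 = 72778/45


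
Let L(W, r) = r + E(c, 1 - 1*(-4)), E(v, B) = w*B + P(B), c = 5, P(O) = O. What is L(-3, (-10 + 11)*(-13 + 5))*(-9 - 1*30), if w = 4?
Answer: -663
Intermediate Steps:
E(v, B) = 5*B (E(v, B) = 4*B + B = 5*B)
L(W, r) = 25 + r (L(W, r) = r + 5*(1 - 1*(-4)) = r + 5*(1 + 4) = r + 5*5 = r + 25 = 25 + r)
L(-3, (-10 + 11)*(-13 + 5))*(-9 - 1*30) = (25 + (-10 + 11)*(-13 + 5))*(-9 - 1*30) = (25 + 1*(-8))*(-9 - 30) = (25 - 8)*(-39) = 17*(-39) = -663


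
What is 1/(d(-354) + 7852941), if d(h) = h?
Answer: 1/7852587 ≈ 1.2735e-7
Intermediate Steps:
1/(d(-354) + 7852941) = 1/(-354 + 7852941) = 1/7852587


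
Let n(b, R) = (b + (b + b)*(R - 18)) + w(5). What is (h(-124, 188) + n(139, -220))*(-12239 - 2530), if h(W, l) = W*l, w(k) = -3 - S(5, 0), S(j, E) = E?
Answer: 1319462460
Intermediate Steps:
w(k) = -3 (w(k) = -3 - 1*0 = -3 + 0 = -3)
n(b, R) = -3 + b + 2*b*(-18 + R) (n(b, R) = (b + (b + b)*(R - 18)) - 3 = (b + (2*b)*(-18 + R)) - 3 = (b + 2*b*(-18 + R)) - 3 = -3 + b + 2*b*(-18 + R))
(h(-124, 188) + n(139, -220))*(-12239 - 2530) = (-124*188 + (-3 - 35*139 + 2*(-220)*139))*(-12239 - 2530) = (-23312 + (-3 - 4865 - 61160))*(-14769) = (-23312 - 66028)*(-14769) = -89340*(-14769) = 1319462460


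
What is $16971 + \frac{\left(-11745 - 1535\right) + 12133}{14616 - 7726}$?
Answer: $\frac{116929043}{6890} \approx 16971.0$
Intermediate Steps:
$16971 + \frac{\left(-11745 - 1535\right) + 12133}{14616 - 7726} = 16971 + \frac{\left(-11745 - 1535\right) + 12133}{6890} = 16971 + \left(-13280 + 12133\right) \frac{1}{6890} = 16971 - \frac{1147}{6890} = \frac{116929043}{6890}$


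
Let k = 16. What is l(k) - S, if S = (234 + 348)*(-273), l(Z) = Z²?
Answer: 159142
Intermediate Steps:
S = -158886 (S = 582*(-273) = -158886)
l(k) - S = 16² - 1*(-158886) = 256 + 158886 = 159142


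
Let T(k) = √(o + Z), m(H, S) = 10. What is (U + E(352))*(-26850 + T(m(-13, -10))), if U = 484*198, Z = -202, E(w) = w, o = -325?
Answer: -2582540400 + 96184*I*√527 ≈ -2.5825e+9 + 2.208e+6*I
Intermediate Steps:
U = 95832
T(k) = I*√527 (T(k) = √(-325 - 202) = √(-527) = I*√527)
(U + E(352))*(-26850 + T(m(-13, -10))) = (95832 + 352)*(-26850 + I*√527) = 96184*(-26850 + I*√527) = -2582540400 + 96184*I*√527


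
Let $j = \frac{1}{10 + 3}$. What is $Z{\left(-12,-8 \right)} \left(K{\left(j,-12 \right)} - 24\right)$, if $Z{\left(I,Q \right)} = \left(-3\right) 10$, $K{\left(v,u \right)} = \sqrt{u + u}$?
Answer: $720 - 60 i \sqrt{6} \approx 720.0 - 146.97 i$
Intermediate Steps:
$j = \frac{1}{13} \approx 0.076923$
$K{\left(v,u \right)} = \sqrt{2} \sqrt{u}$ ($K{\left(v,u \right)} = \sqrt{2 u} = \sqrt{2} \sqrt{u}$)
$Z{\left(I,Q \right)} = -30$
$Z{\left(-12,-8 \right)} \left(K{\left(j,-12 \right)} - 24\right) = - 30 \left(\sqrt{2} \sqrt{-12} - 24\right) = - 30 \left(\sqrt{2} \cdot 2 i \sqrt{3} - 24\right) = - 30 \left(2 i \sqrt{6} - 24\right) = - 30 \left(-24 + 2 i \sqrt{6}\right) = 720 - 60 i \sqrt{6}$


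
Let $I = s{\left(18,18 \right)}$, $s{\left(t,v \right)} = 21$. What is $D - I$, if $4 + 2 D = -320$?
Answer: $-183$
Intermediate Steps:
$I = 21$
$D = -162$ ($D = -2 + \frac{1}{2} \left(-320\right) = -2 - 160 = -162$)
$D - I = -162 - 21 = -183$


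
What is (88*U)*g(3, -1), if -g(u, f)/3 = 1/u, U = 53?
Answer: -4664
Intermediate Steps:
g(u, f) = -3/u
(88*U)*g(3, -1) = (88*53)*(-3/3) = 4664*(-3*1/3) = 4664*(-1) = -4664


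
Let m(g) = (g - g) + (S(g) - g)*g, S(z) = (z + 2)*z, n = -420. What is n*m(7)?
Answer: -164640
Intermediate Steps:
S(z) = z*(2 + z) (S(z) = (2 + z)*z = z*(2 + z))
m(g) = g*(-g + g*(2 + g)) (m(g) = (g - g) + (g*(2 + g) - g)*g = 0 + (-g + g*(2 + g))*g = 0 + g*(-g + g*(2 + g)) = g*(-g + g*(2 + g)))
n*m(7) = -420*7²*(1 + 7) = -20580*8 = -420*392 = -164640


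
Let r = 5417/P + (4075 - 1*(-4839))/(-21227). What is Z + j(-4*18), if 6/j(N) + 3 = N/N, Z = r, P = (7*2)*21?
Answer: 93643729/6240738 ≈ 15.005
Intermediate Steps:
P = 294 (P = 14*21 = 294)
r = 112365943/6240738 (r = 5417/294 + (4075 - 1*(-4839))/(-21227) = 5417*(1/294) + (4075 + 4839)*(-1/21227) = 5417/294 + 8914*(-1/21227) = 5417/294 - 8914/21227 = 112365943/6240738 ≈ 18.005)
Z = 112365943/6240738 ≈ 18.005
j(N) = -3 (j(N) = 6/(-3 + N/N) = 6/(-3 + 1) = 6/(-2) = 6*(-1/2) = -3)
Z + j(-4*18) = 112365943/6240738 - 3 = 93643729/6240738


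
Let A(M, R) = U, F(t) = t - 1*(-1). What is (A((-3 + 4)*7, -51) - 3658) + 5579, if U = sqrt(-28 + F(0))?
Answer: 1921 + 3*I*sqrt(3) ≈ 1921.0 + 5.1962*I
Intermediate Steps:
F(t) = 1 + t (F(t) = t + 1 = 1 + t)
U = 3*I*sqrt(3) (U = sqrt(-28 + (1 + 0)) = sqrt(-28 + 1) = sqrt(-27) = 3*I*sqrt(3) ≈ 5.1962*I)
A(M, R) = 3*I*sqrt(3)
(A((-3 + 4)*7, -51) - 3658) + 5579 = (3*I*sqrt(3) - 3658) + 5579 = (-3658 + 3*I*sqrt(3)) + 5579 = 1921 + 3*I*sqrt(3)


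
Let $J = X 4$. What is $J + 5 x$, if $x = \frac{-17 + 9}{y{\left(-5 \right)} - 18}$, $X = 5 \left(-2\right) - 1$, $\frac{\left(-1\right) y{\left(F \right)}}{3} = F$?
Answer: $- \frac{92}{3} \approx -30.667$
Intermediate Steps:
$y{\left(F \right)} = - 3 F$
$X = -11$ ($X = -10 - 1 = -11$)
$x = \frac{8}{3}$ ($x = \frac{-17 + 9}{\left(-3\right) \left(-5\right) - 18} = - \frac{8}{15 - 18} = - \frac{8}{-3} = \left(-8\right) \left(- \frac{1}{3}\right) = \frac{8}{3} \approx 2.6667$)
$J = -44$ ($J = \left(-11\right) 4 = -44$)
$J + 5 x = -44 + 5 \cdot \frac{8}{3} = -44 + \frac{40}{3} = - \frac{92}{3}$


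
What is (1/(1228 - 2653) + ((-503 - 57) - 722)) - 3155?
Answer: -6322726/1425 ≈ -4437.0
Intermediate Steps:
(1/(1228 - 2653) + ((-503 - 57) - 722)) - 3155 = (1/(-1425) + (-560 - 722)) - 3155 = (-1/1425 - 1282) - 3155 = -1826851/1425 - 3155 = -6322726/1425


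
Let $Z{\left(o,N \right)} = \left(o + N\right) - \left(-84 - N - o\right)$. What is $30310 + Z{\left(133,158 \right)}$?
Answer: $30976$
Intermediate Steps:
$Z{\left(o,N \right)} = 84 + 2 N + 2 o$ ($Z{\left(o,N \right)} = \left(N + o\right) + \left(\left(N + o\right) + 84\right) = \left(N + o\right) + \left(84 + N + o\right) = 84 + 2 N + 2 o$)
$30310 + Z{\left(133,158 \right)} = 30310 + \left(84 + 2 \cdot 158 + 2 \cdot 133\right) = 30310 + \left(84 + 316 + 266\right) = 30310 + 666 = 30976$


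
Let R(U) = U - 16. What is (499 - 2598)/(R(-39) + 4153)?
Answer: -2099/4098 ≈ -0.51220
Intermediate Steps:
R(U) = -16 + U
(499 - 2598)/(R(-39) + 4153) = (499 - 2598)/((-16 - 39) + 4153) = -2099/(-55 + 4153) = -2099/4098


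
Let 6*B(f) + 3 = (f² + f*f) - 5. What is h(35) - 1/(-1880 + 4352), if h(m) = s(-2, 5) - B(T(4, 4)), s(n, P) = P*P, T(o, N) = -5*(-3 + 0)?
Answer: -120305/2472 ≈ -48.667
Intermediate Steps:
T(o, N) = 15 (T(o, N) = -5*(-3) = 15)
s(n, P) = P²
B(f) = -4/3 + f²/3 (B(f) = -½ + ((f² + f*f) - 5)/6 = -½ + ((f² + f²) - 5)/6 = -½ + (2*f² - 5)/6 = -½ + (-5 + 2*f²)/6 = -½ + (-⅚ + f²/3) = -4/3 + f²/3)
h(m) = -146/3 (h(m) = 5² - (-4/3 + (⅓)*15²) = 25 - (-4/3 + (⅓)*225) = 25 - (-4/3 + 75) = 25 - 1*221/3 = 25 - 221/3 = -146/3)
h(35) - 1/(-1880 + 4352) = -146/3 - 1/(-1880 + 4352) = -146/3 - 1/2472 = -120305/2472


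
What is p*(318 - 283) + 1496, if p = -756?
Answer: -24964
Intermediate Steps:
p*(318 - 283) + 1496 = -756*(318 - 283) + 1496 = -756*35 + 1496 = -26460 + 1496 = -24964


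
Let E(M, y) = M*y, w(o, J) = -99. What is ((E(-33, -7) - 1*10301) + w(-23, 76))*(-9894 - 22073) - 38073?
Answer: 325034350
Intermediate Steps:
((E(-33, -7) - 1*10301) + w(-23, 76))*(-9894 - 22073) - 38073 = ((-33*(-7) - 1*10301) - 99)*(-9894 - 22073) - 38073 = ((231 - 10301) - 99)*(-31967) - 38073 = (-10070 - 99)*(-31967) - 38073 = -10169*(-31967) - 38073 = 325072423 - 38073 = 325034350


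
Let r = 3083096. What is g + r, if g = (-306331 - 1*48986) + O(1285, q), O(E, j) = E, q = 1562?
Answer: 2729064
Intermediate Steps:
g = -354032 (g = (-306331 - 1*48986) + 1285 = (-306331 - 48986) + 1285 = -355317 + 1285 = -354032)
g + r = -354032 + 3083096 = 2729064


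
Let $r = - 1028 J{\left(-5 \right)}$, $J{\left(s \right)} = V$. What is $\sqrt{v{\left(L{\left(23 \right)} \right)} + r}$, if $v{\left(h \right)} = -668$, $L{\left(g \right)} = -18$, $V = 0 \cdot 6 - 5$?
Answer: $2 \sqrt{1118} \approx 66.873$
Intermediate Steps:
$V = -5$ ($V = 0 - 5 = -5$)
$J{\left(s \right)} = -5$
$r = 5140$ ($r = \left(-1028\right) \left(-5\right) = 5140$)
$\sqrt{v{\left(L{\left(23 \right)} \right)} + r} = \sqrt{-668 + 5140} = \sqrt{4472} = 2 \sqrt{1118}$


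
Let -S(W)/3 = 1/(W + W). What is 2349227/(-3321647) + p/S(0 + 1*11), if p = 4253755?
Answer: -310848402806351/9964941 ≈ -3.1194e+7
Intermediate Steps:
S(W) = -3/(2*W) (S(W) = -3/(W + W) = -3*1/(2*W) = -3/(2*W))
2349227/(-3321647) + p/S(0 + 1*11) = 2349227/(-3321647) + 4253755/((-3/(2*(0 + 1*11)))) = 2349227*(-1/3321647) + 4253755/((-3/(2*(0 + 11)))) = -2349227/3321647 + 4253755/((-3/2/11)) = -2349227/3321647 + 4253755/((-3/2*1/11)) = -2349227/3321647 + 4253755/(-3/22) = -2349227/3321647 + 4253755*(-22/3) = -2349227/3321647 - 93582610/3 = -310848402806351/9964941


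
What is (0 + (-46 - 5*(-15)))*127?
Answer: 3683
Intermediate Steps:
(0 + (-46 - 5*(-15)))*127 = (0 + (-46 + 75))*127 = (0 + 29)*127 = 29*127 = 3683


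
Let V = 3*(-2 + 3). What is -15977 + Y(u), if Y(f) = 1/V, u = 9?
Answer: -47930/3 ≈ -15977.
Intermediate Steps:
V = 3 (V = 3*1 = 3)
Y(f) = ⅓ (Y(f) = 1/3 = ⅓)
-15977 + Y(u) = -15977 + ⅓ = -47930/3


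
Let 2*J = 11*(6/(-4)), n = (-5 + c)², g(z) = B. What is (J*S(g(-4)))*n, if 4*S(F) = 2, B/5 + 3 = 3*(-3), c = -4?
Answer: -2673/8 ≈ -334.13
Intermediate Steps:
B = -60 (B = -15 + 5*(3*(-3)) = -15 + 5*(-9) = -15 - 45 = -60)
g(z) = -60
S(F) = ½ (S(F) = (¼)*2 = ½)
n = 81 (n = (-5 - 4)² = (-9)² = 81)
J = -33/4 (J = (11*(6/(-4)))/2 = (11*(6*(-¼)))/2 = (11*(-3/2))/2 = (½)*(-33/2) = -33/4 ≈ -8.2500)
(J*S(g(-4)))*n = -33/4*½*81 = -33/8*81 = -2673/8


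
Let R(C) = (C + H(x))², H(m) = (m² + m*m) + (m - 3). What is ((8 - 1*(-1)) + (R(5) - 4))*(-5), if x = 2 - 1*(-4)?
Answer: -32025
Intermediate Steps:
x = 6 (x = 2 + 4 = 6)
H(m) = -3 + m + 2*m² (H(m) = (m² + m²) + (-3 + m) = 2*m² + (-3 + m) = -3 + m + 2*m²)
R(C) = (75 + C)² (R(C) = (C + (-3 + 6 + 2*6²))² = (C + (-3 + 6 + 2*36))² = (C + (-3 + 6 + 72))² = (C + 75)² = (75 + C)²)
((8 - 1*(-1)) + (R(5) - 4))*(-5) = ((8 - 1*(-1)) + ((75 + 5)² - 4))*(-5) = ((8 + 1) + (80² - 4))*(-5) = (9 + (6400 - 4))*(-5) = (9 + 6396)*(-5) = 6405*(-5) = -32025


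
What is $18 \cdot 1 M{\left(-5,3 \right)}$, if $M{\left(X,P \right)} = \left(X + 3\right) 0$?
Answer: $0$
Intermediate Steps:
$M{\left(X,P \right)} = 0$ ($M{\left(X,P \right)} = \left(3 + X\right) 0 = 0$)
$18 \cdot 1 M{\left(-5,3 \right)} = 18 \cdot 1 \cdot 0 = 18 \cdot 0 = 0$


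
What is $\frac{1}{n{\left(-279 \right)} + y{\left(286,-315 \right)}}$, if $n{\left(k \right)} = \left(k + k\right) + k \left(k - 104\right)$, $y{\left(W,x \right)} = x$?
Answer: $\frac{1}{105984} \approx 9.4354 \cdot 10^{-6}$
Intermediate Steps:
$n{\left(k \right)} = 2 k + k \left(-104 + k\right)$
$\frac{1}{n{\left(-279 \right)} + y{\left(286,-315 \right)}} = \frac{1}{- 279 \left(-102 - 279\right) - 315} = \frac{1}{\left(-279\right) \left(-381\right) - 315} = \frac{1}{106299 - 315} = \frac{1}{105984}$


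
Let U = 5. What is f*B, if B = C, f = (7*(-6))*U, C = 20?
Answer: -4200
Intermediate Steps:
f = -210 (f = (7*(-6))*5 = -42*5 = -210)
B = 20
f*B = -210*20 = -4200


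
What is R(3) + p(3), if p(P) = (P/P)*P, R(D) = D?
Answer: 6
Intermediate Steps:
p(P) = P (p(P) = 1*P = P)
R(3) + p(3) = 3 + 3 = 6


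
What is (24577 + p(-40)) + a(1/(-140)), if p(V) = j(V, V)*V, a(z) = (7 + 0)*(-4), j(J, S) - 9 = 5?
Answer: 23989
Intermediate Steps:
j(J, S) = 14 (j(J, S) = 9 + 5 = 14)
a(z) = -28 (a(z) = 7*(-4) = -28)
p(V) = 14*V
(24577 + p(-40)) + a(1/(-140)) = (24577 + 14*(-40)) - 28 = (24577 - 560) - 28 = 24017 - 28 = 23989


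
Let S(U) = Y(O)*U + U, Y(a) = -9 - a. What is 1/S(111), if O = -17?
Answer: 1/999 ≈ 0.0010010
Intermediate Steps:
S(U) = 9*U (S(U) = (-9 - 1*(-17))*U + U = (-9 + 17)*U + U = 8*U + U = 9*U)
1/S(111) = 1/(9*111) = 1/999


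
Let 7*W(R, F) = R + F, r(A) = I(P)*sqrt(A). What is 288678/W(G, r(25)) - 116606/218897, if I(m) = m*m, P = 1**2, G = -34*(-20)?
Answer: 63179337436/21420635 ≈ 2949.5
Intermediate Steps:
G = 680
P = 1
I(m) = m**2
r(A) = sqrt(A) (r(A) = 1**2*sqrt(A) = 1*sqrt(A) = sqrt(A))
W(R, F) = F/7 + R/7 (W(R, F) = (R + F)/7 = (F + R)/7 = F/7 + R/7)
288678/W(G, r(25)) - 116606/218897 = 288678/(sqrt(25)/7 + (1/7)*680) - 116606/218897 = 288678/((1/7)*5 + 680/7) - 116606*1/218897 = 288678/(5/7 + 680/7) - 16658/31271 = 288678/(685/7) - 16658/31271 = 288678*(7/685) - 16658/31271 = 2020746/685 - 16658/31271 = 63179337436/21420635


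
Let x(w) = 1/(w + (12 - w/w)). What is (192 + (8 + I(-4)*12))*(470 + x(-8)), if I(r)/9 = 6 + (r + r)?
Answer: -22576/3 ≈ -7525.3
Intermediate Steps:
I(r) = 54 + 18*r (I(r) = 9*(6 + (r + r)) = 9*(6 + 2*r) = 54 + 18*r)
x(w) = 1/(11 + w) (x(w) = 1/(w + (12 - 1*1)) = 1/(w + (12 - 1)) = 1/(w + 11) = 1/(11 + w))
(192 + (8 + I(-4)*12))*(470 + x(-8)) = (192 + (8 + (54 + 18*(-4))*12))*(470 + 1/(11 - 8)) = (192 + (8 + (54 - 72)*12))*(470 + 1/3) = (192 + (8 - 18*12))*(470 + ⅓) = (192 + (8 - 216))*(1411/3) = (192 - 208)*(1411/3) = -16*1411/3 = -22576/3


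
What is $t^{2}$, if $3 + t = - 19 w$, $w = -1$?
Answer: $256$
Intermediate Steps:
$t = 16$ ($t = -3 - -19 = -3 + 19 = 16$)
$t^{2} = 16^{2} = 256$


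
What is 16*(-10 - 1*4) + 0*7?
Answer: -224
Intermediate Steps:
16*(-10 - 1*4) + 0*7 = 16*(-10 - 4) + 0 = 16*(-14) + 0 = -224 + 0 = -224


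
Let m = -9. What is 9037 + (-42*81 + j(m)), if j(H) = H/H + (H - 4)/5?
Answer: 28167/5 ≈ 5633.4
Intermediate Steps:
j(H) = ⅕ + H/5 (j(H) = 1 + (-4 + H)*(⅕) = 1 + (-⅘ + H/5) = ⅕ + H/5)
9037 + (-42*81 + j(m)) = 9037 + (-42*81 + (⅕ + (⅕)*(-9))) = 9037 + (-3402 + (⅕ - 9/5)) = 9037 + (-3402 - 8/5) = 9037 - 17018/5 = 28167/5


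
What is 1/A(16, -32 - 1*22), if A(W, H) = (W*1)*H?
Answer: -1/864 ≈ -0.0011574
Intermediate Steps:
A(W, H) = H*W (A(W, H) = W*H = H*W)
1/A(16, -32 - 1*22) = 1/((-32 - 1*22)*16) = 1/((-32 - 22)*16) = 1/(-54*16) = 1/(-864) = -1/864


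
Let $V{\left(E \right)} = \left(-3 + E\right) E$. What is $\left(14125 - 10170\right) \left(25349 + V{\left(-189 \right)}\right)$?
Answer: $243774335$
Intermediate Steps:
$V{\left(E \right)} = E \left(-3 + E\right)$
$\left(14125 - 10170\right) \left(25349 + V{\left(-189 \right)}\right) = \left(14125 - 10170\right) \left(25349 - 189 \left(-3 - 189\right)\right) = 3955 \left(25349 - -36288\right) = 3955 \left(25349 + 36288\right) = 3955 \cdot 61637 = 243774335$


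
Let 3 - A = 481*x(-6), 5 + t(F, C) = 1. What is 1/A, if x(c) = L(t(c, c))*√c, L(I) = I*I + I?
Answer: 1/66631971 + 1924*I*√6/66631971 ≈ 1.5008e-8 + 7.0729e-5*I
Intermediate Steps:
t(F, C) = -4 (t(F, C) = -5 + 1 = -4)
L(I) = I + I² (L(I) = I² + I = I + I²)
x(c) = 12*√c (x(c) = (-4*(1 - 4))*√c = (-4*(-3))*√c = 12*√c)
A = 3 - 5772*I*√6 (A = 3 - 481*12*√(-6) = 3 - 481*12*(I*√6) = 3 - 481*12*I*√6 = 3 - 5772*I*√6 ≈ 3.0 - 14138.0*I)
1/A = 1/(3 - 5772*I*√6)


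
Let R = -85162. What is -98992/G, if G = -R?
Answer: -49496/42581 ≈ -1.1624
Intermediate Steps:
G = 85162 (G = -1*(-85162) = 85162)
-98992/G = -98992/85162 = -98992*1/85162 = -49496/42581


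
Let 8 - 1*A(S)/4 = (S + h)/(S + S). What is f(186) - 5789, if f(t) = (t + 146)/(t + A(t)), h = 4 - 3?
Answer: -116252767/20087 ≈ -5787.5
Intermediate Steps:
h = 1
A(S) = 32 - 2*(1 + S)/S (A(S) = 32 - 4*(S + 1)/(S + S) = 32 - 4*(1 + S)/(2*S) = 32 - 4*(1 + S)*1/(2*S) = 32 - 2*(1 + S)/S)
f(t) = (146 + t)/(30 + t - 2/t) (f(t) = (t + 146)/(t + (30 - 2/t)) = (146 + t)/(30 + t - 2/t))
f(186) - 5789 = 186*(146 + 186)/(-2 + 186*(30 + 186)) - 5789 = 186*332/(-2 + 186*216) - 5789 = 186*332/(-2 + 40176) - 5789 = 186*332/40174 - 5789 = 186*(1/40174)*332 - 5789 = 30876/20087 - 5789 = -116252767/20087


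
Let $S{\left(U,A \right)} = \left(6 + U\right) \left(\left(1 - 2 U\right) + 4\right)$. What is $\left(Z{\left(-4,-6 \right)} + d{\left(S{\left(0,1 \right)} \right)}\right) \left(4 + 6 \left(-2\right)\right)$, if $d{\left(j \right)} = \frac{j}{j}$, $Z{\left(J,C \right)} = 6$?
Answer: $-56$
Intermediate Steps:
$S{\left(U,A \right)} = \left(5 - 2 U\right) \left(6 + U\right)$ ($S{\left(U,A \right)} = \left(6 + U\right) \left(5 - 2 U\right) = \left(5 - 2 U\right) \left(6 + U\right)$)
$d{\left(j \right)} = 1$
$\left(Z{\left(-4,-6 \right)} + d{\left(S{\left(0,1 \right)} \right)}\right) \left(4 + 6 \left(-2\right)\right) = \left(6 + 1\right) \left(4 + 6 \left(-2\right)\right) = 7 \left(4 - 12\right) = 7 \left(-8\right) = -56$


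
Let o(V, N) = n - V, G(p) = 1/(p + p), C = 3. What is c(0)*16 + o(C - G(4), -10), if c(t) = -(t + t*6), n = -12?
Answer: -119/8 ≈ -14.875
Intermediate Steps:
c(t) = -7*t (c(t) = -(t + 6*t) = -7*t)
G(p) = 1/(2*p)
o(V, N) = -12 - V
c(0)*16 + o(C - G(4), -10) = -7*0*16 + (-12 - (3 - 1/(2*4))) = 0*16 + (-12 - (3 - 1/(2*4))) = 0 + (-12 - (3 - 1*1/8)) = 0 + (-12 - (3 - 1/8)) = 0 + (-12 - 1*23/8) = 0 + (-12 - 23/8) = 0 - 119/8 = -119/8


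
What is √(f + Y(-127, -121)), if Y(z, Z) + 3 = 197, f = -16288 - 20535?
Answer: I*√36629 ≈ 191.39*I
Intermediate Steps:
f = -36823
Y(z, Z) = 194 (Y(z, Z) = -3 + 197 = 194)
√(f + Y(-127, -121)) = √(-36823 + 194) = √(-36629) = I*√36629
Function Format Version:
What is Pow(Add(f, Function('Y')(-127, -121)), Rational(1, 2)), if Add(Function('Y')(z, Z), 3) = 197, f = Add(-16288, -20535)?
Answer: Mul(I, Pow(36629, Rational(1, 2))) ≈ Mul(191.39, I)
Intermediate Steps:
f = -36823
Function('Y')(z, Z) = 194 (Function('Y')(z, Z) = Add(-3, 197) = 194)
Pow(Add(f, Function('Y')(-127, -121)), Rational(1, 2)) = Pow(Add(-36823, 194), Rational(1, 2)) = Pow(-36629, Rational(1, 2)) = Mul(I, Pow(36629, Rational(1, 2)))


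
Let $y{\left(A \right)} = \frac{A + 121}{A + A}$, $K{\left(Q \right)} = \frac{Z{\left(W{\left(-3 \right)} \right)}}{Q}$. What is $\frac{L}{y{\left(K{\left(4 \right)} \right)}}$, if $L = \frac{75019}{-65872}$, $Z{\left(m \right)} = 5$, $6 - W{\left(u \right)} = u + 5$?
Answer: $- \frac{375095}{16105704} \approx -0.02329$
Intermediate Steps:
$W{\left(u \right)} = 1 - u$ ($W{\left(u \right)} = 6 - \left(u + 5\right) = 6 - \left(5 + u\right) = 1 - u$)
$K{\left(Q \right)} = \frac{5}{Q}$
$y{\left(A \right)} = \frac{121 + A}{2 A}$
$L = - \frac{75019}{65872}$ ($L = 75019 \left(- \frac{1}{65872}\right) = - \frac{75019}{65872} \approx -1.1389$)
$\frac{L}{y{\left(K{\left(4 \right)} \right)}} = - \frac{75019}{65872 \frac{121 + \frac{5}{4}}{2 \cdot \frac{5}{4}}} = - \frac{75019}{65872 \cdot \frac{1}{2} \cdot \frac{4}{5} \cdot \frac{489}{4}} = - \frac{75019}{65872 \cdot \frac{489}{10}} = \left(- \frac{75019}{65872}\right) \frac{10}{489} = - \frac{375095}{16105704}$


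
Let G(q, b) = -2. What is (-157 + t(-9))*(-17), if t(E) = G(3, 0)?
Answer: 2703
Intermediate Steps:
t(E) = -2
(-157 + t(-9))*(-17) = (-157 - 2)*(-17) = -159*(-17) = 2703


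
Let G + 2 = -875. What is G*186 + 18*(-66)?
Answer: -164310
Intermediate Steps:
G = -877 (G = -2 - 875 = -877)
G*186 + 18*(-66) = -877*186 + 18*(-66) = -163122 - 1188 = -164310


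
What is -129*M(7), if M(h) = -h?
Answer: 903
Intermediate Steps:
-129*M(7) = -(-129)*7 = -129*(-7) = 903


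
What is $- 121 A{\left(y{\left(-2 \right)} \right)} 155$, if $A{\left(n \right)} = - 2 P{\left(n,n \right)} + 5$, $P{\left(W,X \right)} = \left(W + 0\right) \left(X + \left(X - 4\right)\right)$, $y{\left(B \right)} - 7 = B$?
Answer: $1031525$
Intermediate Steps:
$y{\left(B \right)} = 7 + B$
$P{\left(W,X \right)} = W \left(-4 + 2 X\right)$ ($P{\left(W,X \right)} = W \left(X + \left(-4 + X\right)\right) = W \left(-4 + 2 X\right)$)
$A{\left(n \right)} = 5 - 4 n \left(-2 + n\right)$ ($A{\left(n \right)} = - 2 \cdot 2 n \left(-2 + n\right) + 5 = - 4 n \left(-2 + n\right) + 5 = 5 - 4 n \left(-2 + n\right)$)
$- 121 A{\left(y{\left(-2 \right)} \right)} 155 = - 121 \left(5 - 4 \left(7 - 2\right) \left(-2 + \left(7 - 2\right)\right)\right) 155 = - 121 \left(5 - 20 \left(-2 + 5\right)\right) 155 = - 121 \left(5 - 20 \cdot 3\right) 155 = - 121 \left(5 - 60\right) 155 = \left(-121\right) \left(-55\right) 155 = 6655 \cdot 155 = 1031525$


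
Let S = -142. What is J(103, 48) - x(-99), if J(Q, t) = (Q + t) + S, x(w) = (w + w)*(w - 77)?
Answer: -34839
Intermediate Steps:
x(w) = 2*w*(-77 + w) (x(w) = (2*w)*(-77 + w) = 2*w*(-77 + w))
J(Q, t) = -142 + Q + t (J(Q, t) = (Q + t) - 142 = -142 + Q + t)
J(103, 48) - x(-99) = (-142 + 103 + 48) - 2*(-99)*(-77 - 99) = 9 - 2*(-99)*(-176) = 9 - 1*34848 = 9 - 34848 = -34839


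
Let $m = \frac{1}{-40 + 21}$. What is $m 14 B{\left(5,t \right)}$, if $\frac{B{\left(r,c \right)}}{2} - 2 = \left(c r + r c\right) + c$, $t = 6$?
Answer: $- \frac{1904}{19} \approx -100.21$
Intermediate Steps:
$m = - \frac{1}{19}$ ($m = \frac{1}{-19} = - \frac{1}{19} \approx -0.052632$)
$B{\left(r,c \right)} = 4 + 2 c + 4 c r$ ($B{\left(r,c \right)} = 4 + 2 \left(\left(c r + r c\right) + c\right) = 4 + 2 \left(\left(c r + c r\right) + c\right) = 4 + 2 \left(2 c r + c\right) = 4 + 2 \left(c + 2 c r\right) = 4 + \left(2 c + 4 c r\right) = 4 + 2 c + 4 c r$)
$m 14 B{\left(5,t \right)} = \left(- \frac{1}{19}\right) 14 \left(4 + 2 \cdot 6 + 4 \cdot 6 \cdot 5\right) = - \frac{14 \left(4 + 12 + 120\right)}{19} = \left(- \frac{14}{19}\right) 136 = - \frac{1904}{19}$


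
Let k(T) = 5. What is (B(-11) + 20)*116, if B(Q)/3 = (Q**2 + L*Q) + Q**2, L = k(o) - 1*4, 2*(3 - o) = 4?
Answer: 82708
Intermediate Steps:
o = 1 (o = 3 - 1/2*4 = 3 - 2 = 1)
L = 1 (L = 5 - 1*4 = 5 - 4 = 1)
B(Q) = 3*Q + 6*Q**2 (B(Q) = 3*((Q**2 + 1*Q) + Q**2) = 3*((Q**2 + Q) + Q**2) = 3*((Q + Q**2) + Q**2) = 3*(Q + 2*Q**2) = 3*Q + 6*Q**2)
(B(-11) + 20)*116 = (3*(-11)*(1 + 2*(-11)) + 20)*116 = (3*(-11)*(1 - 22) + 20)*116 = (3*(-11)*(-21) + 20)*116 = (693 + 20)*116 = 713*116 = 82708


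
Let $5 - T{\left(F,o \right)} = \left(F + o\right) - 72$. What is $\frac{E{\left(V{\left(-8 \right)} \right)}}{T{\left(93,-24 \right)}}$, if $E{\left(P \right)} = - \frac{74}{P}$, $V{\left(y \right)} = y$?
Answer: $\frac{37}{32} \approx 1.1563$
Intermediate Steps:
$T{\left(F,o \right)} = 77 - F - o$ ($T{\left(F,o \right)} = 5 - \left(\left(F + o\right) - 72\right) = 5 - \left(-72 + F + o\right) = 77 - F - o$)
$\frac{E{\left(V{\left(-8 \right)} \right)}}{T{\left(93,-24 \right)}} = \frac{\left(-74\right) \frac{1}{-8}}{77 - 93 - -24} = \frac{\left(-74\right) \left(- \frac{1}{8}\right)}{77 - 93 + 24} = \frac{37}{4 \cdot 8} = \frac{37}{4} \cdot \frac{1}{8} = \frac{37}{32}$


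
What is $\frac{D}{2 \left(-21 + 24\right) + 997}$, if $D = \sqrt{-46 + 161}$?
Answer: $\frac{\sqrt{115}}{1003} \approx 0.010692$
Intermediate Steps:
$D = \sqrt{115} \approx 10.724$
$\frac{D}{2 \left(-21 + 24\right) + 997} = \frac{\sqrt{115}}{2 \left(-21 + 24\right) + 997} = \frac{\sqrt{115}}{2 \cdot 3 + 997} = \frac{\sqrt{115}}{6 + 997} = \frac{\sqrt{115}}{1003}$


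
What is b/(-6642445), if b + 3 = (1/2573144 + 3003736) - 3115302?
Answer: 57416620587/3418393499416 ≈ 0.016796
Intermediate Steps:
b = -287083102935/2573144 (b = -3 + ((1/2573144 + 3003736) - 3115302) = -3 + (7729045265985/2573144 - 3115302) = -3 - 287075383503/2573144 = -287083102935/2573144 ≈ -1.1157e+5)
b/(-6642445) = -287083102935/2573144/(-6642445) = -287083102935/2573144*(-1/6642445) = 57416620587/3418393499416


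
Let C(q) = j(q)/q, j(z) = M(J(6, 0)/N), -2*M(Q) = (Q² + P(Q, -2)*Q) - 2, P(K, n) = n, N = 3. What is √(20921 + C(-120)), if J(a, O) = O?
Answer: √75315570/60 ≈ 144.64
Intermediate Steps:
M(Q) = 1 + Q - Q²/2 (M(Q) = -((Q² - 2*Q) - 2)/2 = -(-2 + Q² - 2*Q)/2 = 1 + Q - Q²/2)
j(z) = 1 (j(z) = 1 + 0/3 - (0/3)²/2 = 1 + 0*(⅓) - (0*(⅓))²/2 = 1 + 0 - ½*0² = 1 + 0 - ½*0 = 1 + 0 + 0 = 1)
C(q) = 1/q
√(20921 + C(-120)) = √(20921 + 1/(-120)) = √(20921 - 1/120) = √(2510519/120) = √75315570/60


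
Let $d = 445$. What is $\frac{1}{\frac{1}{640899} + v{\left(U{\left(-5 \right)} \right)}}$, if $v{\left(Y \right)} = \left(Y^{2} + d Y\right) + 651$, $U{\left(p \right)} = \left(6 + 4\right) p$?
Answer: $- \frac{640899}{12240530000} \approx -5.2359 \cdot 10^{-5}$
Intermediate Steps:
$U{\left(p \right)} = 10 p$
$v{\left(Y \right)} = 651 + Y^{2} + 445 Y$ ($v{\left(Y \right)} = \left(Y^{2} + 445 Y\right) + 651 = 651 + Y^{2} + 445 Y$)
$\frac{1}{\frac{1}{640899} + v{\left(U{\left(-5 \right)} \right)}} = \frac{1}{\frac{1}{640899} + \left(651 + \left(10 \left(-5\right)\right)^{2} + 445 \cdot 10 \left(-5\right)\right)} = \frac{1}{\frac{1}{640899} + \left(651 + \left(-50\right)^{2} + 445 \left(-50\right)\right)} = \frac{1}{\frac{1}{640899} + \left(651 + 2500 - 22250\right)} = \frac{1}{\frac{1}{640899} - 19099} = \frac{1}{- \frac{12240530000}{640899}} = - \frac{640899}{12240530000}$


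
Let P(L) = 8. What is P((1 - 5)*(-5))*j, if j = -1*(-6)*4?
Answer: 192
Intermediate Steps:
j = 24 (j = 6*4 = 24)
P((1 - 5)*(-5))*j = 8*24 = 192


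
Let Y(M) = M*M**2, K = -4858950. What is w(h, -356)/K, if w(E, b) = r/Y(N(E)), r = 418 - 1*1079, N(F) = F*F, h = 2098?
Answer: 661/414357623172548701862332800 ≈ 1.5952e-24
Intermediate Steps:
N(F) = F**2
Y(M) = M**3
r = -661 (r = 418 - 1079 = -661)
w(E, b) = -661/E**6
w(h, -356)/K = -661/2098**6/(-4858950) = -661*1/85277194285297996864*(-1/4858950) = -661/85277194285297996864*(-1/4858950) = 661/414357623172548701862332800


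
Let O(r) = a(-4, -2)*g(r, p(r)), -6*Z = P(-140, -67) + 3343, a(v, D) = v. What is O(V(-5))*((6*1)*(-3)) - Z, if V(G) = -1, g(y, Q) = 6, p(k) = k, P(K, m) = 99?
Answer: 3017/3 ≈ 1005.7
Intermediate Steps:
Z = -1721/3 (Z = -(99 + 3343)/6 = -1/6*3442 = -1721/3 ≈ -573.67)
O(r) = -24 (O(r) = -4*6 = -24)
O(V(-5))*((6*1)*(-3)) - Z = -24*6*1*(-3) - 1*(-1721/3) = -144*(-3) + 1721/3 = -24*(-18) + 1721/3 = 432 + 1721/3 = 3017/3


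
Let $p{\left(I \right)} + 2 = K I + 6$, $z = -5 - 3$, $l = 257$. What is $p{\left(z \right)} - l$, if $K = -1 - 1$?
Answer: $-237$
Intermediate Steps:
$K = -2$
$z = -8$ ($z = -5 - 3 = -8$)
$p{\left(I \right)} = 4 - 2 I$ ($p{\left(I \right)} = -2 - \left(-6 + 2 I\right) = 4 - 2 I$)
$p{\left(z \right)} - l = \left(4 - -16\right) - 257 = \left(4 + 16\right) - 257 = 20 - 257 = -237$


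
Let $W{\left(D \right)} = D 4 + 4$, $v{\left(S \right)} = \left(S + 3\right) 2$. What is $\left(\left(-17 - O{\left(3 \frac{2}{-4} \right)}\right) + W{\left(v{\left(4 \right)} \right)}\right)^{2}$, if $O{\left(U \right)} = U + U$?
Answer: $2116$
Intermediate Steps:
$v{\left(S \right)} = 6 + 2 S$ ($v{\left(S \right)} = \left(3 + S\right) 2 = 6 + 2 S$)
$W{\left(D \right)} = 4 + 4 D$ ($W{\left(D \right)} = 4 D + 4 = 4 + 4 D$)
$O{\left(U \right)} = 2 U$
$\left(\left(-17 - O{\left(3 \frac{2}{-4} \right)}\right) + W{\left(v{\left(4 \right)} \right)}\right)^{2} = \left(\left(-17 - 2 \cdot 3 \frac{2}{-4}\right) + \left(4 + 4 \left(6 + 2 \cdot 4\right)\right)\right)^{2} = \left(\left(-17 - 2 \cdot 3 \cdot 2 \left(- \frac{1}{4}\right)\right) + \left(4 + 4 \left(6 + 8\right)\right)\right)^{2} = \left(\left(-17 - 2 \cdot 3 \left(- \frac{1}{2}\right)\right) + \left(4 + 4 \cdot 14\right)\right)^{2} = \left(\left(-17 - 2 \left(- \frac{3}{2}\right)\right) + \left(4 + 56\right)\right)^{2} = \left(\left(-17 - -3\right) + 60\right)^{2} = \left(\left(-17 + 3\right) + 60\right)^{2} = \left(-14 + 60\right)^{2} = 46^{2} = 2116$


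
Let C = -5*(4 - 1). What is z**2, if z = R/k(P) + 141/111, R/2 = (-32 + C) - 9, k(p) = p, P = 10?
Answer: 3374569/34225 ≈ 98.599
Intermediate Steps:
C = -15 (C = -5*3 = -15)
R = -112 (R = 2*((-32 - 15) - 9) = 2*(-47 - 9) = 2*(-56) = -112)
z = -1837/185 (z = -112/10 + 141/111 = -112*1/10 + 141*(1/111) = -56/5 + 47/37 = -1837/185 ≈ -9.9297)
z**2 = (-1837/185)**2 = 3374569/34225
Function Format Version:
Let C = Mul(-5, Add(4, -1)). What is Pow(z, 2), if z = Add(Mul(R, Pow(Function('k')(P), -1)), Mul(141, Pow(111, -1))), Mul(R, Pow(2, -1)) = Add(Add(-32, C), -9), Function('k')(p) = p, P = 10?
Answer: Rational(3374569, 34225) ≈ 98.599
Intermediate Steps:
C = -15 (C = Mul(-5, 3) = -15)
R = -112 (R = Mul(2, Add(Add(-32, -15), -9)) = Mul(2, Add(-47, -9)) = Mul(2, -56) = -112)
z = Rational(-1837, 185) (z = Add(Mul(-112, Pow(10, -1)), Mul(141, Pow(111, -1))) = Add(Mul(-112, Rational(1, 10)), Mul(141, Rational(1, 111))) = Add(Rational(-56, 5), Rational(47, 37)) = Rational(-1837, 185) ≈ -9.9297)
Pow(z, 2) = Pow(Rational(-1837, 185), 2) = Rational(3374569, 34225)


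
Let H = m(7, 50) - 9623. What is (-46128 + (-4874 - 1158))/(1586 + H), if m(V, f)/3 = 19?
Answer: 2608/399 ≈ 6.5363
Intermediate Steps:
m(V, f) = 57 (m(V, f) = 3*19 = 57)
H = -9566 (H = 57 - 9623 = -9566)
(-46128 + (-4874 - 1158))/(1586 + H) = (-46128 + (-4874 - 1158))/(1586 - 9566) = (-46128 - 6032)/(-7980) = -52160*(-1/7980) = 2608/399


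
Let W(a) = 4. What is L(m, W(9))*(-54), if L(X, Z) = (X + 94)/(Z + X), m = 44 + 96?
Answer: -351/4 ≈ -87.750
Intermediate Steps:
m = 140
L(X, Z) = (94 + X)/(X + Z)
L(m, W(9))*(-54) = ((94 + 140)/(140 + 4))*(-54) = (234/144)*(-54) = ((1/144)*234)*(-54) = (13/8)*(-54) = -351/4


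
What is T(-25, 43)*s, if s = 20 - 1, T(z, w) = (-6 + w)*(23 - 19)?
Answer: 2812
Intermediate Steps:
T(z, w) = -24 + 4*w (T(z, w) = (-6 + w)*4 = -24 + 4*w)
s = 19
T(-25, 43)*s = (-24 + 4*43)*19 = (-24 + 172)*19 = 148*19 = 2812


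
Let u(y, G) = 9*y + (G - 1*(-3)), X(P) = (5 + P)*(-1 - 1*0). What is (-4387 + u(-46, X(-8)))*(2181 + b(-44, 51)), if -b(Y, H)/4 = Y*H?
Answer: -53497815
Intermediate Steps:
X(P) = -5 - P (X(P) = (5 + P)*(-1 + 0) = (5 + P)*(-1) = -5 - P)
u(y, G) = 3 + G + 9*y (u(y, G) = 9*y + (G + 3) = 9*y + (3 + G) = 3 + G + 9*y)
b(Y, H) = -4*H*Y (b(Y, H) = -4*Y*H = -4*H*Y)
(-4387 + u(-46, X(-8)))*(2181 + b(-44, 51)) = (-4387 + (3 + (-5 - 1*(-8)) + 9*(-46)))*(2181 - 4*51*(-44)) = (-4387 + (3 + (-5 + 8) - 414))*(2181 + 8976) = (-4387 + (3 + 3 - 414))*11157 = (-4387 - 408)*11157 = -4795*11157 = -53497815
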